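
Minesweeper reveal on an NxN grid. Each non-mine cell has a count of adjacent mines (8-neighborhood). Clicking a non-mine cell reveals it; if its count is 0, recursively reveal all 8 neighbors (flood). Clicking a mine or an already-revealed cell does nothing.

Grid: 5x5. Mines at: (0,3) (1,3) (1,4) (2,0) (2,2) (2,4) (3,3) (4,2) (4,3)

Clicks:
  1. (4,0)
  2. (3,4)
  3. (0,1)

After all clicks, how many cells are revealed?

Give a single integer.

Click 1 (4,0) count=0: revealed 4 new [(3,0) (3,1) (4,0) (4,1)] -> total=4
Click 2 (3,4) count=3: revealed 1 new [(3,4)] -> total=5
Click 3 (0,1) count=0: revealed 6 new [(0,0) (0,1) (0,2) (1,0) (1,1) (1,2)] -> total=11

Answer: 11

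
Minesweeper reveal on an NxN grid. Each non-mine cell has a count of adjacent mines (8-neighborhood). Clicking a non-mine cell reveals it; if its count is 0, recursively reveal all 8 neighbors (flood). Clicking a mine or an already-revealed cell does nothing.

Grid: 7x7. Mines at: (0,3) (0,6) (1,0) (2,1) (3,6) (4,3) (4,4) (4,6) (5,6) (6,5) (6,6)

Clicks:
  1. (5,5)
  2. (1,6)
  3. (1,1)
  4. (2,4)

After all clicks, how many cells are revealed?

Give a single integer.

Answer: 15

Derivation:
Click 1 (5,5) count=5: revealed 1 new [(5,5)] -> total=1
Click 2 (1,6) count=1: revealed 1 new [(1,6)] -> total=2
Click 3 (1,1) count=2: revealed 1 new [(1,1)] -> total=3
Click 4 (2,4) count=0: revealed 12 new [(1,2) (1,3) (1,4) (1,5) (2,2) (2,3) (2,4) (2,5) (3,2) (3,3) (3,4) (3,5)] -> total=15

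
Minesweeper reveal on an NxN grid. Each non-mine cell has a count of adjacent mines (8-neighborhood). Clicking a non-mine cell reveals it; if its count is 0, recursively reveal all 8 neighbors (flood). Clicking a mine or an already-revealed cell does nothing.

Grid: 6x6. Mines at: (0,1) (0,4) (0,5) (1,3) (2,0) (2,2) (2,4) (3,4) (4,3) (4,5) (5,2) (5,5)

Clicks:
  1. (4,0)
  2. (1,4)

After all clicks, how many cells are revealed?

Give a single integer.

Click 1 (4,0) count=0: revealed 6 new [(3,0) (3,1) (4,0) (4,1) (5,0) (5,1)] -> total=6
Click 2 (1,4) count=4: revealed 1 new [(1,4)] -> total=7

Answer: 7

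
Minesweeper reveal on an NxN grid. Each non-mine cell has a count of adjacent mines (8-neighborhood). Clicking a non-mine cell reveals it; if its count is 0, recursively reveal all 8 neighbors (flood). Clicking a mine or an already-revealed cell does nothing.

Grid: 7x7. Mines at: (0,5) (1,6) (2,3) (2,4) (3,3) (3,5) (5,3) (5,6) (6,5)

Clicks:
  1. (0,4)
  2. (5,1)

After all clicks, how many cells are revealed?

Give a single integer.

Answer: 25

Derivation:
Click 1 (0,4) count=1: revealed 1 new [(0,4)] -> total=1
Click 2 (5,1) count=0: revealed 24 new [(0,0) (0,1) (0,2) (0,3) (1,0) (1,1) (1,2) (1,3) (1,4) (2,0) (2,1) (2,2) (3,0) (3,1) (3,2) (4,0) (4,1) (4,2) (5,0) (5,1) (5,2) (6,0) (6,1) (6,2)] -> total=25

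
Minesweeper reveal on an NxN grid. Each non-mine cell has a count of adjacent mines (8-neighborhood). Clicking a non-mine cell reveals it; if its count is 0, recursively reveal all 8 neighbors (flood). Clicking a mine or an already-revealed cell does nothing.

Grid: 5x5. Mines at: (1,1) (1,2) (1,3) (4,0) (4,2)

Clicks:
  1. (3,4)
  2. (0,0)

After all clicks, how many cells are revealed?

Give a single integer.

Answer: 7

Derivation:
Click 1 (3,4) count=0: revealed 6 new [(2,3) (2,4) (3,3) (3,4) (4,3) (4,4)] -> total=6
Click 2 (0,0) count=1: revealed 1 new [(0,0)] -> total=7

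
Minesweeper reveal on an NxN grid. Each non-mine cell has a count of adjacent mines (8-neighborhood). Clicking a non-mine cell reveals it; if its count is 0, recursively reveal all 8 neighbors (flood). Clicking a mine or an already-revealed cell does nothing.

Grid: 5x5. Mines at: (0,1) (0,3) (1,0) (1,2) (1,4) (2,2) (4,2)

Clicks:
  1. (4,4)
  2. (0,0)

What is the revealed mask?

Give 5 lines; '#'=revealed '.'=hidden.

Click 1 (4,4) count=0: revealed 6 new [(2,3) (2,4) (3,3) (3,4) (4,3) (4,4)] -> total=6
Click 2 (0,0) count=2: revealed 1 new [(0,0)] -> total=7

Answer: #....
.....
...##
...##
...##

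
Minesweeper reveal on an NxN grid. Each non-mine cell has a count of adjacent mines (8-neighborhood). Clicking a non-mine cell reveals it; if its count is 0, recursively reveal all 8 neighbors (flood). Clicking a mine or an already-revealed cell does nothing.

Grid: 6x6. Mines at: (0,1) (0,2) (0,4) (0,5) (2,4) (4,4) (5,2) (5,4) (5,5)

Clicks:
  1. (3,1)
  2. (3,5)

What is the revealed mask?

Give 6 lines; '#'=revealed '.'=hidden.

Click 1 (3,1) count=0: revealed 18 new [(1,0) (1,1) (1,2) (1,3) (2,0) (2,1) (2,2) (2,3) (3,0) (3,1) (3,2) (3,3) (4,0) (4,1) (4,2) (4,3) (5,0) (5,1)] -> total=18
Click 2 (3,5) count=2: revealed 1 new [(3,5)] -> total=19

Answer: ......
####..
####..
####.#
####..
##....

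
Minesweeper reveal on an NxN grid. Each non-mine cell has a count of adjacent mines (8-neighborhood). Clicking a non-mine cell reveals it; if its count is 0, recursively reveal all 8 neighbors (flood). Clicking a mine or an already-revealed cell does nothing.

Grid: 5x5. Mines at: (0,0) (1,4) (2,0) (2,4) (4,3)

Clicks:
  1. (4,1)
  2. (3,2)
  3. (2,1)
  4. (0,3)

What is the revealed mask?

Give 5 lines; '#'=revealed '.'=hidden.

Click 1 (4,1) count=0: revealed 6 new [(3,0) (3,1) (3,2) (4,0) (4,1) (4,2)] -> total=6
Click 2 (3,2) count=1: revealed 0 new [(none)] -> total=6
Click 3 (2,1) count=1: revealed 1 new [(2,1)] -> total=7
Click 4 (0,3) count=1: revealed 1 new [(0,3)] -> total=8

Answer: ...#.
.....
.#...
###..
###..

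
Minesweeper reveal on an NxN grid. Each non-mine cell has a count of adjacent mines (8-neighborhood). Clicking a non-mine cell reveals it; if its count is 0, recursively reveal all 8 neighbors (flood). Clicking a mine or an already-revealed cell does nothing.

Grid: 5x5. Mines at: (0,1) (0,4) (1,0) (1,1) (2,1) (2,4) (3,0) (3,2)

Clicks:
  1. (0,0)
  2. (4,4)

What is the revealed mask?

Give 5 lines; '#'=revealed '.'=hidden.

Answer: #....
.....
.....
...##
...##

Derivation:
Click 1 (0,0) count=3: revealed 1 new [(0,0)] -> total=1
Click 2 (4,4) count=0: revealed 4 new [(3,3) (3,4) (4,3) (4,4)] -> total=5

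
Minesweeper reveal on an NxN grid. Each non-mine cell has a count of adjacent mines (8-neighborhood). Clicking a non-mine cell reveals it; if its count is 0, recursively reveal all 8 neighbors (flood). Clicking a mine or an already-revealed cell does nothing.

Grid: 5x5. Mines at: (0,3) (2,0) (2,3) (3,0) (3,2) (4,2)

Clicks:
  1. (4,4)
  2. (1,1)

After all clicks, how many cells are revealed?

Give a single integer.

Click 1 (4,4) count=0: revealed 4 new [(3,3) (3,4) (4,3) (4,4)] -> total=4
Click 2 (1,1) count=1: revealed 1 new [(1,1)] -> total=5

Answer: 5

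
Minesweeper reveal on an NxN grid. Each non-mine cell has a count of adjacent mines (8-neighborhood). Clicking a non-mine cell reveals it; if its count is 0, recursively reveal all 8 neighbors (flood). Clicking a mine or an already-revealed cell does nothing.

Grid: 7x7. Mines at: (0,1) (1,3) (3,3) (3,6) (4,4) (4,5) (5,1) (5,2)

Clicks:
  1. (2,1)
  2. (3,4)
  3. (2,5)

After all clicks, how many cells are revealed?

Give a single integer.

Click 1 (2,1) count=0: revealed 12 new [(1,0) (1,1) (1,2) (2,0) (2,1) (2,2) (3,0) (3,1) (3,2) (4,0) (4,1) (4,2)] -> total=12
Click 2 (3,4) count=3: revealed 1 new [(3,4)] -> total=13
Click 3 (2,5) count=1: revealed 1 new [(2,5)] -> total=14

Answer: 14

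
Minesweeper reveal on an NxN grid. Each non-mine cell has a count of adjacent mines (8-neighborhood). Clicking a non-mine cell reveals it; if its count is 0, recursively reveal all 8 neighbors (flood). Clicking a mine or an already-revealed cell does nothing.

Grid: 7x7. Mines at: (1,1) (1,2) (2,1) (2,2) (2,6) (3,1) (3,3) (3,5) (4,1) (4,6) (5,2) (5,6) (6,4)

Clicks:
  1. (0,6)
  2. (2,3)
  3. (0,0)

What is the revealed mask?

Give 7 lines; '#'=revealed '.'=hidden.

Click 1 (0,6) count=0: revealed 11 new [(0,3) (0,4) (0,5) (0,6) (1,3) (1,4) (1,5) (1,6) (2,3) (2,4) (2,5)] -> total=11
Click 2 (2,3) count=3: revealed 0 new [(none)] -> total=11
Click 3 (0,0) count=1: revealed 1 new [(0,0)] -> total=12

Answer: #..####
...####
...###.
.......
.......
.......
.......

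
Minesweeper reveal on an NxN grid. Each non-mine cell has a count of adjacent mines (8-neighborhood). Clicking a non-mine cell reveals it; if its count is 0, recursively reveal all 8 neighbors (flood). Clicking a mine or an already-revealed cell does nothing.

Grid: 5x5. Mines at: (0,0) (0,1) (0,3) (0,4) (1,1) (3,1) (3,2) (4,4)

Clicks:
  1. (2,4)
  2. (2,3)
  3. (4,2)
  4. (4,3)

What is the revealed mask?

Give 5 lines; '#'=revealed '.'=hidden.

Answer: .....
...##
...##
...##
..##.

Derivation:
Click 1 (2,4) count=0: revealed 6 new [(1,3) (1,4) (2,3) (2,4) (3,3) (3,4)] -> total=6
Click 2 (2,3) count=1: revealed 0 new [(none)] -> total=6
Click 3 (4,2) count=2: revealed 1 new [(4,2)] -> total=7
Click 4 (4,3) count=2: revealed 1 new [(4,3)] -> total=8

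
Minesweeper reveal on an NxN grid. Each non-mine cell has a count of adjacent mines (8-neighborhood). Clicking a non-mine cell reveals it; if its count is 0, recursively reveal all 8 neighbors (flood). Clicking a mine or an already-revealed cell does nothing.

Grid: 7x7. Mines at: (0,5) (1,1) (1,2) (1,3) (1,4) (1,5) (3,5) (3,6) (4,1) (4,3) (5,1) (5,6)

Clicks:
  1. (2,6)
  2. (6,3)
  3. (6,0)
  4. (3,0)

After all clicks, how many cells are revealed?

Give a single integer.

Answer: 11

Derivation:
Click 1 (2,6) count=3: revealed 1 new [(2,6)] -> total=1
Click 2 (6,3) count=0: revealed 8 new [(5,2) (5,3) (5,4) (5,5) (6,2) (6,3) (6,4) (6,5)] -> total=9
Click 3 (6,0) count=1: revealed 1 new [(6,0)] -> total=10
Click 4 (3,0) count=1: revealed 1 new [(3,0)] -> total=11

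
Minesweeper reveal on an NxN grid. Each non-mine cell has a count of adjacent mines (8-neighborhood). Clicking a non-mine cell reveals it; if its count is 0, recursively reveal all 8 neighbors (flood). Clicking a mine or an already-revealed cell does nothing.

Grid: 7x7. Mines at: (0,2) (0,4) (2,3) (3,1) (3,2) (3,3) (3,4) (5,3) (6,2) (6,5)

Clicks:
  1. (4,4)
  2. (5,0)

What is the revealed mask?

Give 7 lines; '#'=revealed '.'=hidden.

Click 1 (4,4) count=3: revealed 1 new [(4,4)] -> total=1
Click 2 (5,0) count=0: revealed 6 new [(4,0) (4,1) (5,0) (5,1) (6,0) (6,1)] -> total=7

Answer: .......
.......
.......
.......
##..#..
##.....
##.....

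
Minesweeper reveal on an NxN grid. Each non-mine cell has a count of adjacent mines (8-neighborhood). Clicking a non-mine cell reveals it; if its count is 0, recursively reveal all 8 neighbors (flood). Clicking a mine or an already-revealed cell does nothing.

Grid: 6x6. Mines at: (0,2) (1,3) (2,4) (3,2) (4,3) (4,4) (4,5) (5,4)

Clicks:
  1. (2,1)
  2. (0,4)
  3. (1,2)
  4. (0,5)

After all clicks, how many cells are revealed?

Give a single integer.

Click 1 (2,1) count=1: revealed 1 new [(2,1)] -> total=1
Click 2 (0,4) count=1: revealed 1 new [(0,4)] -> total=2
Click 3 (1,2) count=2: revealed 1 new [(1,2)] -> total=3
Click 4 (0,5) count=0: revealed 3 new [(0,5) (1,4) (1,5)] -> total=6

Answer: 6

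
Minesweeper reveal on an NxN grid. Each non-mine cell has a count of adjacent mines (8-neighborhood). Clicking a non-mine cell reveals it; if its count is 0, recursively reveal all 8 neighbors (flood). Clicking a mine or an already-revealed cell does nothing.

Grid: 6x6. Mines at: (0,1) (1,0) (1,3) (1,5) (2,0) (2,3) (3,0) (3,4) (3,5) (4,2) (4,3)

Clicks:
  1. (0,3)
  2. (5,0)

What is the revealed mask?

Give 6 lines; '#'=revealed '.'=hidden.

Click 1 (0,3) count=1: revealed 1 new [(0,3)] -> total=1
Click 2 (5,0) count=0: revealed 4 new [(4,0) (4,1) (5,0) (5,1)] -> total=5

Answer: ...#..
......
......
......
##....
##....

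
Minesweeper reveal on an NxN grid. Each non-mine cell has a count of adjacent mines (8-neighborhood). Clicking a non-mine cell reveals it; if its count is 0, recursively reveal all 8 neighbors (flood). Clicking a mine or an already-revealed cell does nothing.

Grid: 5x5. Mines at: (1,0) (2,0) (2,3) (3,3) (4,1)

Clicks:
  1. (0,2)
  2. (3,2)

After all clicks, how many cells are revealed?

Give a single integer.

Click 1 (0,2) count=0: revealed 8 new [(0,1) (0,2) (0,3) (0,4) (1,1) (1,2) (1,3) (1,4)] -> total=8
Click 2 (3,2) count=3: revealed 1 new [(3,2)] -> total=9

Answer: 9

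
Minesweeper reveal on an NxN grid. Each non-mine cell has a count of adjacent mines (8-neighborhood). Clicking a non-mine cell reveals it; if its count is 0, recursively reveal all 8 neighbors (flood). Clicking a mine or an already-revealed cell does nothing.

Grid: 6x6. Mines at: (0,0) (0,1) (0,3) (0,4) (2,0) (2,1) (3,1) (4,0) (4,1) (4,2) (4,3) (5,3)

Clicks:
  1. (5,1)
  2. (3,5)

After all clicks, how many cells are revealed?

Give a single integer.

Answer: 17

Derivation:
Click 1 (5,1) count=3: revealed 1 new [(5,1)] -> total=1
Click 2 (3,5) count=0: revealed 16 new [(1,2) (1,3) (1,4) (1,5) (2,2) (2,3) (2,4) (2,5) (3,2) (3,3) (3,4) (3,5) (4,4) (4,5) (5,4) (5,5)] -> total=17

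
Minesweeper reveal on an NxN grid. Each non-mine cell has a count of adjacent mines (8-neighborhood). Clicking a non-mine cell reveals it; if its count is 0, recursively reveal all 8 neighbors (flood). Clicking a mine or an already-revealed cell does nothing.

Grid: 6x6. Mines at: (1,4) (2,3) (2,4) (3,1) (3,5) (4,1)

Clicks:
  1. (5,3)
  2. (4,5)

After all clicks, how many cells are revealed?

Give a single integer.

Answer: 11

Derivation:
Click 1 (5,3) count=0: revealed 11 new [(3,2) (3,3) (3,4) (4,2) (4,3) (4,4) (4,5) (5,2) (5,3) (5,4) (5,5)] -> total=11
Click 2 (4,5) count=1: revealed 0 new [(none)] -> total=11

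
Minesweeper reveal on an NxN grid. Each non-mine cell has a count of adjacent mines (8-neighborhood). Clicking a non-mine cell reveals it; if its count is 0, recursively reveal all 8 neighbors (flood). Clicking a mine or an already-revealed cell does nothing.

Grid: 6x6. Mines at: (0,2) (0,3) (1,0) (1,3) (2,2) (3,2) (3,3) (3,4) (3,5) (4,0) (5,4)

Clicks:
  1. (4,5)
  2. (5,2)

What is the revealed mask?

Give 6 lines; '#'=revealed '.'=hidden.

Answer: ......
......
......
......
.###.#
.###..

Derivation:
Click 1 (4,5) count=3: revealed 1 new [(4,5)] -> total=1
Click 2 (5,2) count=0: revealed 6 new [(4,1) (4,2) (4,3) (5,1) (5,2) (5,3)] -> total=7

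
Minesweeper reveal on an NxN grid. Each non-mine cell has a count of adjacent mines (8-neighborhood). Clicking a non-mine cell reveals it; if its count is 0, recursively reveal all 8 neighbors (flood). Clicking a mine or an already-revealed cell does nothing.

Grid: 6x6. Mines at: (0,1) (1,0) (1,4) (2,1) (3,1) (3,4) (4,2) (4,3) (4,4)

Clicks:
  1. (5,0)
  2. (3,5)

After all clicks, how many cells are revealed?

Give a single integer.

Click 1 (5,0) count=0: revealed 4 new [(4,0) (4,1) (5,0) (5,1)] -> total=4
Click 2 (3,5) count=2: revealed 1 new [(3,5)] -> total=5

Answer: 5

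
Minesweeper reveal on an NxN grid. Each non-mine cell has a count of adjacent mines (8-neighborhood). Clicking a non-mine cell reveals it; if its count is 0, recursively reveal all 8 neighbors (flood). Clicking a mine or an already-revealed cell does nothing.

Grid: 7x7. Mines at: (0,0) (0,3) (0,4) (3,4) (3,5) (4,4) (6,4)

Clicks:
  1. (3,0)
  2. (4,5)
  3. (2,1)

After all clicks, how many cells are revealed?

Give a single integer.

Click 1 (3,0) count=0: revealed 24 new [(1,0) (1,1) (1,2) (1,3) (2,0) (2,1) (2,2) (2,3) (3,0) (3,1) (3,2) (3,3) (4,0) (4,1) (4,2) (4,3) (5,0) (5,1) (5,2) (5,3) (6,0) (6,1) (6,2) (6,3)] -> total=24
Click 2 (4,5) count=3: revealed 1 new [(4,5)] -> total=25
Click 3 (2,1) count=0: revealed 0 new [(none)] -> total=25

Answer: 25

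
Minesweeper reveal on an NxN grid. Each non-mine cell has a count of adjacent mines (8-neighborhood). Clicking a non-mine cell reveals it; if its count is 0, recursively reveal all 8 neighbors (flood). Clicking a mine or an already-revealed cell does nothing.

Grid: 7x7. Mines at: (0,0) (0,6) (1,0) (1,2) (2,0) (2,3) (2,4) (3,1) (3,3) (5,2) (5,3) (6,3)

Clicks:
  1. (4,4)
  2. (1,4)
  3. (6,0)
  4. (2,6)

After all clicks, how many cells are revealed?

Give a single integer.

Answer: 23

Derivation:
Click 1 (4,4) count=2: revealed 1 new [(4,4)] -> total=1
Click 2 (1,4) count=2: revealed 1 new [(1,4)] -> total=2
Click 3 (6,0) count=0: revealed 6 new [(4,0) (4,1) (5,0) (5,1) (6,0) (6,1)] -> total=8
Click 4 (2,6) count=0: revealed 15 new [(1,5) (1,6) (2,5) (2,6) (3,4) (3,5) (3,6) (4,5) (4,6) (5,4) (5,5) (5,6) (6,4) (6,5) (6,6)] -> total=23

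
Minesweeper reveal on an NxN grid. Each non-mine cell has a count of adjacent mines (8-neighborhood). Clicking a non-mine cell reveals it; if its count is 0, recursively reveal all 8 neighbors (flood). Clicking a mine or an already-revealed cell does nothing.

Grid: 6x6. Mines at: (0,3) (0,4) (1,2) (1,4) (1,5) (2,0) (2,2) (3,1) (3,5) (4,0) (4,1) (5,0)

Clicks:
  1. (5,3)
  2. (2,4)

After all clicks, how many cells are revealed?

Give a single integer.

Answer: 12

Derivation:
Click 1 (5,3) count=0: revealed 11 new [(3,2) (3,3) (3,4) (4,2) (4,3) (4,4) (4,5) (5,2) (5,3) (5,4) (5,5)] -> total=11
Click 2 (2,4) count=3: revealed 1 new [(2,4)] -> total=12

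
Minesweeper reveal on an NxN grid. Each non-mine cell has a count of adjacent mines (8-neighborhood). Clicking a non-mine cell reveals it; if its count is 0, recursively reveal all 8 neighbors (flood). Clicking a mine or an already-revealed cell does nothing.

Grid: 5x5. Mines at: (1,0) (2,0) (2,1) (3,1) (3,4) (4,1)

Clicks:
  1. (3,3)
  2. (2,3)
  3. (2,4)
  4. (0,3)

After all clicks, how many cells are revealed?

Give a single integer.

Click 1 (3,3) count=1: revealed 1 new [(3,3)] -> total=1
Click 2 (2,3) count=1: revealed 1 new [(2,3)] -> total=2
Click 3 (2,4) count=1: revealed 1 new [(2,4)] -> total=3
Click 4 (0,3) count=0: revealed 9 new [(0,1) (0,2) (0,3) (0,4) (1,1) (1,2) (1,3) (1,4) (2,2)] -> total=12

Answer: 12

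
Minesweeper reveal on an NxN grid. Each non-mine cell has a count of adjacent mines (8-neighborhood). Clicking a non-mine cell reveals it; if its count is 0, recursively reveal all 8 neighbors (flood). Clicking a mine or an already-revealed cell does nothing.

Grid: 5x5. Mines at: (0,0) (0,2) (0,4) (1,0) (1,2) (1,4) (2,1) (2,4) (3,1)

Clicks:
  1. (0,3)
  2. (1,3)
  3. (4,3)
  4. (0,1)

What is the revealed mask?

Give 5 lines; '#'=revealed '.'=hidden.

Click 1 (0,3) count=4: revealed 1 new [(0,3)] -> total=1
Click 2 (1,3) count=5: revealed 1 new [(1,3)] -> total=2
Click 3 (4,3) count=0: revealed 6 new [(3,2) (3,3) (3,4) (4,2) (4,3) (4,4)] -> total=8
Click 4 (0,1) count=4: revealed 1 new [(0,1)] -> total=9

Answer: .#.#.
...#.
.....
..###
..###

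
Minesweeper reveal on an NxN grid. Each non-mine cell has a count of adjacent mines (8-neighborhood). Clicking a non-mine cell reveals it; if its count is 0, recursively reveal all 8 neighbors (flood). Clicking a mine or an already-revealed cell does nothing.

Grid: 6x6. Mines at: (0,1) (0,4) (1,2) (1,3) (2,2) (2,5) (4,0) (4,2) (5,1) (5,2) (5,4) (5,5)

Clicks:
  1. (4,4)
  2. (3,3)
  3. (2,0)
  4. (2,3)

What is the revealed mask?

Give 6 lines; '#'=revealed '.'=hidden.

Click 1 (4,4) count=2: revealed 1 new [(4,4)] -> total=1
Click 2 (3,3) count=2: revealed 1 new [(3,3)] -> total=2
Click 3 (2,0) count=0: revealed 6 new [(1,0) (1,1) (2,0) (2,1) (3,0) (3,1)] -> total=8
Click 4 (2,3) count=3: revealed 1 new [(2,3)] -> total=9

Answer: ......
##....
##.#..
##.#..
....#.
......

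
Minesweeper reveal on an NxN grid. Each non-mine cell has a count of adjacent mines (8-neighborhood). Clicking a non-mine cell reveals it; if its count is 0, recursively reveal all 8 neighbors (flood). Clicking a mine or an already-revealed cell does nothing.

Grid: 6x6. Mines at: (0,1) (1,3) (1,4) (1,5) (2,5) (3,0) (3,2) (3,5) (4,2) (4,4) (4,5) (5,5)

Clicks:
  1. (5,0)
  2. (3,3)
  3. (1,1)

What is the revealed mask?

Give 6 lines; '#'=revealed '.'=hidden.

Click 1 (5,0) count=0: revealed 4 new [(4,0) (4,1) (5,0) (5,1)] -> total=4
Click 2 (3,3) count=3: revealed 1 new [(3,3)] -> total=5
Click 3 (1,1) count=1: revealed 1 new [(1,1)] -> total=6

Answer: ......
.#....
......
...#..
##....
##....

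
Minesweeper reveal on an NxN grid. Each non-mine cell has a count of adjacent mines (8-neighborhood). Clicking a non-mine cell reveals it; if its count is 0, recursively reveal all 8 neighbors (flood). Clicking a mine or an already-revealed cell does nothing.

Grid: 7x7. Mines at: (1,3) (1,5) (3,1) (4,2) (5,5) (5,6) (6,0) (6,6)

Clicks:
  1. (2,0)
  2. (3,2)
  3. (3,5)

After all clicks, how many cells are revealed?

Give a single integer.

Answer: 14

Derivation:
Click 1 (2,0) count=1: revealed 1 new [(2,0)] -> total=1
Click 2 (3,2) count=2: revealed 1 new [(3,2)] -> total=2
Click 3 (3,5) count=0: revealed 12 new [(2,3) (2,4) (2,5) (2,6) (3,3) (3,4) (3,5) (3,6) (4,3) (4,4) (4,5) (4,6)] -> total=14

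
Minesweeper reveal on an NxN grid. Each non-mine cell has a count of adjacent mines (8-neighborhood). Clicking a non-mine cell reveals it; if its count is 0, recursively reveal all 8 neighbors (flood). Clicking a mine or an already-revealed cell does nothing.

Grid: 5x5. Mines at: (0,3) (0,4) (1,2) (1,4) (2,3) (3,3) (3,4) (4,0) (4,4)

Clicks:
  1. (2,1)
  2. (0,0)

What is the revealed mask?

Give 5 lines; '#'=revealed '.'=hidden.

Answer: ##...
##...
##...
##...
.....

Derivation:
Click 1 (2,1) count=1: revealed 1 new [(2,1)] -> total=1
Click 2 (0,0) count=0: revealed 7 new [(0,0) (0,1) (1,0) (1,1) (2,0) (3,0) (3,1)] -> total=8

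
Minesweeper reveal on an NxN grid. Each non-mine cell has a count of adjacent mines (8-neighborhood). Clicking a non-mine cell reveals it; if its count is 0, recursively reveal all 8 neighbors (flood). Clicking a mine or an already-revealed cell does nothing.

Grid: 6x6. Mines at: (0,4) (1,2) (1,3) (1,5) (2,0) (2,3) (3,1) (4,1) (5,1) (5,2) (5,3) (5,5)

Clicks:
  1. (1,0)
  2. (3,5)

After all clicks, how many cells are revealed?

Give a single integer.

Click 1 (1,0) count=1: revealed 1 new [(1,0)] -> total=1
Click 2 (3,5) count=0: revealed 6 new [(2,4) (2,5) (3,4) (3,5) (4,4) (4,5)] -> total=7

Answer: 7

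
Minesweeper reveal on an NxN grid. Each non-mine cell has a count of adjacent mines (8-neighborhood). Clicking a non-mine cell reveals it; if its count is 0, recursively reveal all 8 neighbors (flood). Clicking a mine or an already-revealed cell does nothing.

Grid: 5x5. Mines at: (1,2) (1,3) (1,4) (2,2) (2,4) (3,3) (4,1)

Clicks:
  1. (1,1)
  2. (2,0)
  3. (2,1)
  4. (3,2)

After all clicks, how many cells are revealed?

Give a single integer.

Answer: 9

Derivation:
Click 1 (1,1) count=2: revealed 1 new [(1,1)] -> total=1
Click 2 (2,0) count=0: revealed 7 new [(0,0) (0,1) (1,0) (2,0) (2,1) (3,0) (3,1)] -> total=8
Click 3 (2,1) count=2: revealed 0 new [(none)] -> total=8
Click 4 (3,2) count=3: revealed 1 new [(3,2)] -> total=9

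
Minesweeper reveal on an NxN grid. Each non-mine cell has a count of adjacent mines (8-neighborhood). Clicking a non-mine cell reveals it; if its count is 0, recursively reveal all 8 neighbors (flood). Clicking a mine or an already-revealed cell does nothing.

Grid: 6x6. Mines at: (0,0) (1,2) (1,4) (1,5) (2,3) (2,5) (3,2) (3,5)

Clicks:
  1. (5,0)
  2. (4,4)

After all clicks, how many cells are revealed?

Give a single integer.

Answer: 18

Derivation:
Click 1 (5,0) count=0: revealed 18 new [(1,0) (1,1) (2,0) (2,1) (3,0) (3,1) (4,0) (4,1) (4,2) (4,3) (4,4) (4,5) (5,0) (5,1) (5,2) (5,3) (5,4) (5,5)] -> total=18
Click 2 (4,4) count=1: revealed 0 new [(none)] -> total=18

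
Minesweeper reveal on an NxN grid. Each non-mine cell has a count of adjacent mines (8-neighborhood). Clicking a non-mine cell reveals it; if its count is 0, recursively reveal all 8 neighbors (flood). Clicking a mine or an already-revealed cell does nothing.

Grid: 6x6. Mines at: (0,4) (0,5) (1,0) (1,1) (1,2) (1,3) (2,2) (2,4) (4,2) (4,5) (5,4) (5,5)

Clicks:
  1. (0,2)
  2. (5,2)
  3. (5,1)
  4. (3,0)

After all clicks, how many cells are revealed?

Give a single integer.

Click 1 (0,2) count=3: revealed 1 new [(0,2)] -> total=1
Click 2 (5,2) count=1: revealed 1 new [(5,2)] -> total=2
Click 3 (5,1) count=1: revealed 1 new [(5,1)] -> total=3
Click 4 (3,0) count=0: revealed 7 new [(2,0) (2,1) (3,0) (3,1) (4,0) (4,1) (5,0)] -> total=10

Answer: 10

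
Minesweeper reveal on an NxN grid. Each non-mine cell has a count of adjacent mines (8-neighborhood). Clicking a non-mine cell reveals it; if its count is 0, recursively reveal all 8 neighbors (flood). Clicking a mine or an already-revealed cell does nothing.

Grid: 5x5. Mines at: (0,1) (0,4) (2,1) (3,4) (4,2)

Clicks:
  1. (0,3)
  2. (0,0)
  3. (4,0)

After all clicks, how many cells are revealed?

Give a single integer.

Answer: 6

Derivation:
Click 1 (0,3) count=1: revealed 1 new [(0,3)] -> total=1
Click 2 (0,0) count=1: revealed 1 new [(0,0)] -> total=2
Click 3 (4,0) count=0: revealed 4 new [(3,0) (3,1) (4,0) (4,1)] -> total=6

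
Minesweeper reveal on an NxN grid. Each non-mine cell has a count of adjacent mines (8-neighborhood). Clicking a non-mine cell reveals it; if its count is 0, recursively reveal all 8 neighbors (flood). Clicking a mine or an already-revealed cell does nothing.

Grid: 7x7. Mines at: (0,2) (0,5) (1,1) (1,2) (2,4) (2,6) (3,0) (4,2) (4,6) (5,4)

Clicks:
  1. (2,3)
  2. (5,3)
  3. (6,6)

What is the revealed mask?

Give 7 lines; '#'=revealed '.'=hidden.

Answer: .......
.......
...#...
.......
.......
...#.##
.....##

Derivation:
Click 1 (2,3) count=2: revealed 1 new [(2,3)] -> total=1
Click 2 (5,3) count=2: revealed 1 new [(5,3)] -> total=2
Click 3 (6,6) count=0: revealed 4 new [(5,5) (5,6) (6,5) (6,6)] -> total=6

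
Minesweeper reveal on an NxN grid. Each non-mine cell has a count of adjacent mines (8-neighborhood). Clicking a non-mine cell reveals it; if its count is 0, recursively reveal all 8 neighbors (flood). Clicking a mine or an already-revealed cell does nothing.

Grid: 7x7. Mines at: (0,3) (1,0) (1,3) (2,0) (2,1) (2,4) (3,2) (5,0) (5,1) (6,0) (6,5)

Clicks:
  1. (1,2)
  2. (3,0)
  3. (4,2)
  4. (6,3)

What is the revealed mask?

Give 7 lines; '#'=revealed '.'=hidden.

Answer: ....###
..#.###
.....##
#..####
..#####
..#####
..###..

Derivation:
Click 1 (1,2) count=3: revealed 1 new [(1,2)] -> total=1
Click 2 (3,0) count=2: revealed 1 new [(3,0)] -> total=2
Click 3 (4,2) count=2: revealed 1 new [(4,2)] -> total=3
Click 4 (6,3) count=0: revealed 24 new [(0,4) (0,5) (0,6) (1,4) (1,5) (1,6) (2,5) (2,6) (3,3) (3,4) (3,5) (3,6) (4,3) (4,4) (4,5) (4,6) (5,2) (5,3) (5,4) (5,5) (5,6) (6,2) (6,3) (6,4)] -> total=27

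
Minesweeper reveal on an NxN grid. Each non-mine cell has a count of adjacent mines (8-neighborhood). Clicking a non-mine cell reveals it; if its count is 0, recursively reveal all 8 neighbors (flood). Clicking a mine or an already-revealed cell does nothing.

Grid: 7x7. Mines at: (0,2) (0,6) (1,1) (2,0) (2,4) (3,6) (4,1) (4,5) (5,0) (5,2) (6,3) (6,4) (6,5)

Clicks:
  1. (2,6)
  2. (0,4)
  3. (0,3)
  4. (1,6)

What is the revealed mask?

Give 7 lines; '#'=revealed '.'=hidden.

Answer: ...###.
...####
......#
.......
.......
.......
.......

Derivation:
Click 1 (2,6) count=1: revealed 1 new [(2,6)] -> total=1
Click 2 (0,4) count=0: revealed 6 new [(0,3) (0,4) (0,5) (1,3) (1,4) (1,5)] -> total=7
Click 3 (0,3) count=1: revealed 0 new [(none)] -> total=7
Click 4 (1,6) count=1: revealed 1 new [(1,6)] -> total=8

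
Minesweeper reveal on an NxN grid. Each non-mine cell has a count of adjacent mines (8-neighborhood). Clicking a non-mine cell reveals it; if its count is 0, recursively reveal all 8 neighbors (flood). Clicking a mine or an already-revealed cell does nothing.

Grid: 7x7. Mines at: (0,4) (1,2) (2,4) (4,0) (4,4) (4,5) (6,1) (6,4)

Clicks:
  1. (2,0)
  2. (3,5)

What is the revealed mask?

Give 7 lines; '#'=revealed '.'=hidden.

Click 1 (2,0) count=0: revealed 8 new [(0,0) (0,1) (1,0) (1,1) (2,0) (2,1) (3,0) (3,1)] -> total=8
Click 2 (3,5) count=3: revealed 1 new [(3,5)] -> total=9

Answer: ##.....
##.....
##.....
##...#.
.......
.......
.......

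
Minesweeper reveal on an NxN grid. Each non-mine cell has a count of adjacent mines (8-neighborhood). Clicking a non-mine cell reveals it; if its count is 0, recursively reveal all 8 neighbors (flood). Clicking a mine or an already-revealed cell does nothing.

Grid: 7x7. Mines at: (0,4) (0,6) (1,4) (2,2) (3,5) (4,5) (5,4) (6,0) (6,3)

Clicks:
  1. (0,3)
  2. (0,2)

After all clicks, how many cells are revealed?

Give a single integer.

Answer: 22

Derivation:
Click 1 (0,3) count=2: revealed 1 new [(0,3)] -> total=1
Click 2 (0,2) count=0: revealed 21 new [(0,0) (0,1) (0,2) (1,0) (1,1) (1,2) (1,3) (2,0) (2,1) (3,0) (3,1) (3,2) (3,3) (4,0) (4,1) (4,2) (4,3) (5,0) (5,1) (5,2) (5,3)] -> total=22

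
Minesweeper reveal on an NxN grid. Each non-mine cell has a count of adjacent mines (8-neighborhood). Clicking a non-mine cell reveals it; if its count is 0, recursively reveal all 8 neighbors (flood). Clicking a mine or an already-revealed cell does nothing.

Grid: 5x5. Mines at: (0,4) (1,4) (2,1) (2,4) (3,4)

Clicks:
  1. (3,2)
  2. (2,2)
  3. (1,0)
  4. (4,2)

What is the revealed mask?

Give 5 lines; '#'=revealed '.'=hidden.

Answer: .....
#....
..#..
####.
####.

Derivation:
Click 1 (3,2) count=1: revealed 1 new [(3,2)] -> total=1
Click 2 (2,2) count=1: revealed 1 new [(2,2)] -> total=2
Click 3 (1,0) count=1: revealed 1 new [(1,0)] -> total=3
Click 4 (4,2) count=0: revealed 7 new [(3,0) (3,1) (3,3) (4,0) (4,1) (4,2) (4,3)] -> total=10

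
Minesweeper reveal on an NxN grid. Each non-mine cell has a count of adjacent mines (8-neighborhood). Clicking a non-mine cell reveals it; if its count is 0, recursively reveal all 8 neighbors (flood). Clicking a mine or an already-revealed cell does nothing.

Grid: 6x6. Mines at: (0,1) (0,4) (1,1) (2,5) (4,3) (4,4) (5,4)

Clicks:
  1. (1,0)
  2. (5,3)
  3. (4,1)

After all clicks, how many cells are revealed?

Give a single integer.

Answer: 14

Derivation:
Click 1 (1,0) count=2: revealed 1 new [(1,0)] -> total=1
Click 2 (5,3) count=3: revealed 1 new [(5,3)] -> total=2
Click 3 (4,1) count=0: revealed 12 new [(2,0) (2,1) (2,2) (3,0) (3,1) (3,2) (4,0) (4,1) (4,2) (5,0) (5,1) (5,2)] -> total=14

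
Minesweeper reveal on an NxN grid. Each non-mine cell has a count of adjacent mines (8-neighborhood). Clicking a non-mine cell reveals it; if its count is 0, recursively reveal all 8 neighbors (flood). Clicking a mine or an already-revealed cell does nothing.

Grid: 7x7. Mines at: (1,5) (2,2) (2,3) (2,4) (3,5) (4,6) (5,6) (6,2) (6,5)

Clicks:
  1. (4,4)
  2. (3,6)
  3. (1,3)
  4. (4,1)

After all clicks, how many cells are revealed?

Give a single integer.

Answer: 30

Derivation:
Click 1 (4,4) count=1: revealed 1 new [(4,4)] -> total=1
Click 2 (3,6) count=2: revealed 1 new [(3,6)] -> total=2
Click 3 (1,3) count=3: revealed 1 new [(1,3)] -> total=3
Click 4 (4,1) count=0: revealed 27 new [(0,0) (0,1) (0,2) (0,3) (0,4) (1,0) (1,1) (1,2) (1,4) (2,0) (2,1) (3,0) (3,1) (3,2) (3,3) (3,4) (4,0) (4,1) (4,2) (4,3) (5,0) (5,1) (5,2) (5,3) (5,4) (6,0) (6,1)] -> total=30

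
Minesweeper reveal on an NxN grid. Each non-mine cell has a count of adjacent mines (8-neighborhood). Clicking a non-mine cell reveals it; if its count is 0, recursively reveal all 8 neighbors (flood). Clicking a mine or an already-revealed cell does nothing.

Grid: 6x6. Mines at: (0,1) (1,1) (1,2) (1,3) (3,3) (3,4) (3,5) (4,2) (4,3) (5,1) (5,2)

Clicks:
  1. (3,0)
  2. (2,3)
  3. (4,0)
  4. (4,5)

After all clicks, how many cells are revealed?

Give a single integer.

Answer: 8

Derivation:
Click 1 (3,0) count=0: revealed 6 new [(2,0) (2,1) (3,0) (3,1) (4,0) (4,1)] -> total=6
Click 2 (2,3) count=4: revealed 1 new [(2,3)] -> total=7
Click 3 (4,0) count=1: revealed 0 new [(none)] -> total=7
Click 4 (4,5) count=2: revealed 1 new [(4,5)] -> total=8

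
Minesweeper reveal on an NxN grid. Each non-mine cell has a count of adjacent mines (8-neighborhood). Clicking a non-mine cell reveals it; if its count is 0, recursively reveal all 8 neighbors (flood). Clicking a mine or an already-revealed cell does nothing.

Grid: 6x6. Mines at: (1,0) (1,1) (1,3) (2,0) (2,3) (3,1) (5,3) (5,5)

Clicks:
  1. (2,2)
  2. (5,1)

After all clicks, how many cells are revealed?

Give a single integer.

Answer: 7

Derivation:
Click 1 (2,2) count=4: revealed 1 new [(2,2)] -> total=1
Click 2 (5,1) count=0: revealed 6 new [(4,0) (4,1) (4,2) (5,0) (5,1) (5,2)] -> total=7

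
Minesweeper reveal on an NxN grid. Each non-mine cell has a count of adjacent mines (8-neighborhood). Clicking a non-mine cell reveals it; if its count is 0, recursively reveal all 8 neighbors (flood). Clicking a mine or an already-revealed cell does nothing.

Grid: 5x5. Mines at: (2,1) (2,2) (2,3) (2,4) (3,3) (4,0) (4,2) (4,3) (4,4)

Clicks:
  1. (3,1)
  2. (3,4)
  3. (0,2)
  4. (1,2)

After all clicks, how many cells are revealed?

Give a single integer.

Click 1 (3,1) count=4: revealed 1 new [(3,1)] -> total=1
Click 2 (3,4) count=5: revealed 1 new [(3,4)] -> total=2
Click 3 (0,2) count=0: revealed 10 new [(0,0) (0,1) (0,2) (0,3) (0,4) (1,0) (1,1) (1,2) (1,3) (1,4)] -> total=12
Click 4 (1,2) count=3: revealed 0 new [(none)] -> total=12

Answer: 12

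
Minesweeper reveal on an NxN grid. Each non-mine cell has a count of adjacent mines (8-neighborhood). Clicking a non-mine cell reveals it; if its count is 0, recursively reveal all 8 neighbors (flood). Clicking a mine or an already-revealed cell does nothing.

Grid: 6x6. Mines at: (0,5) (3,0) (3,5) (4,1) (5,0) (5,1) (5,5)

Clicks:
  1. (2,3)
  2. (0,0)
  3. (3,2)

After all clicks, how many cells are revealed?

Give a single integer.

Answer: 25

Derivation:
Click 1 (2,3) count=0: revealed 25 new [(0,0) (0,1) (0,2) (0,3) (0,4) (1,0) (1,1) (1,2) (1,3) (1,4) (2,0) (2,1) (2,2) (2,3) (2,4) (3,1) (3,2) (3,3) (3,4) (4,2) (4,3) (4,4) (5,2) (5,3) (5,4)] -> total=25
Click 2 (0,0) count=0: revealed 0 new [(none)] -> total=25
Click 3 (3,2) count=1: revealed 0 new [(none)] -> total=25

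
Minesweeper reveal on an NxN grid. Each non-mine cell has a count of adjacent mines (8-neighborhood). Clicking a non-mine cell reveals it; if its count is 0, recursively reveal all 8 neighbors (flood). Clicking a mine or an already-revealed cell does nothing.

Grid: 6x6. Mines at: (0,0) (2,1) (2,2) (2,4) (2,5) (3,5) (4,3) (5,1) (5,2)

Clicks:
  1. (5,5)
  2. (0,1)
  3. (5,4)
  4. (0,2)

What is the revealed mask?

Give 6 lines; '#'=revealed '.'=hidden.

Answer: .#####
.#####
......
......
....##
....##

Derivation:
Click 1 (5,5) count=0: revealed 4 new [(4,4) (4,5) (5,4) (5,5)] -> total=4
Click 2 (0,1) count=1: revealed 1 new [(0,1)] -> total=5
Click 3 (5,4) count=1: revealed 0 new [(none)] -> total=5
Click 4 (0,2) count=0: revealed 9 new [(0,2) (0,3) (0,4) (0,5) (1,1) (1,2) (1,3) (1,4) (1,5)] -> total=14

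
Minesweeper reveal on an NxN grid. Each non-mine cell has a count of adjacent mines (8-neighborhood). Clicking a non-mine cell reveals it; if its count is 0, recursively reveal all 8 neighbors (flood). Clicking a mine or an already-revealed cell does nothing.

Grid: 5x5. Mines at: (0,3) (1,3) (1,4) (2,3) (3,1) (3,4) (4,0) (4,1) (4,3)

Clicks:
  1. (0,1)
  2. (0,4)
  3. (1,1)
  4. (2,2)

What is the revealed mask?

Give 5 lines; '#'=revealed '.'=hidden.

Click 1 (0,1) count=0: revealed 9 new [(0,0) (0,1) (0,2) (1,0) (1,1) (1,2) (2,0) (2,1) (2,2)] -> total=9
Click 2 (0,4) count=3: revealed 1 new [(0,4)] -> total=10
Click 3 (1,1) count=0: revealed 0 new [(none)] -> total=10
Click 4 (2,2) count=3: revealed 0 new [(none)] -> total=10

Answer: ###.#
###..
###..
.....
.....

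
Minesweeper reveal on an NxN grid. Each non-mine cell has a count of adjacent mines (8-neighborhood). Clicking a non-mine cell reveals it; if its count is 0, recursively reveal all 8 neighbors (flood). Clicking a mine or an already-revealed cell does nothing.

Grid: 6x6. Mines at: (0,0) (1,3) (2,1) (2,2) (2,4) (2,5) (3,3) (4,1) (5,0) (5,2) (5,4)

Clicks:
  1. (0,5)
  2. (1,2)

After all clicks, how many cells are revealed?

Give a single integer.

Answer: 5

Derivation:
Click 1 (0,5) count=0: revealed 4 new [(0,4) (0,5) (1,4) (1,5)] -> total=4
Click 2 (1,2) count=3: revealed 1 new [(1,2)] -> total=5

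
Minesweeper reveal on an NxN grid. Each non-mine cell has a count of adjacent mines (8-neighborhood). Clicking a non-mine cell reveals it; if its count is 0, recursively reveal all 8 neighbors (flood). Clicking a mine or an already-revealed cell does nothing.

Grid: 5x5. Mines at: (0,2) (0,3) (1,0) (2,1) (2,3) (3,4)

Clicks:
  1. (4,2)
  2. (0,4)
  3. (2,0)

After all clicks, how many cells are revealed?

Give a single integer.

Click 1 (4,2) count=0: revealed 8 new [(3,0) (3,1) (3,2) (3,3) (4,0) (4,1) (4,2) (4,3)] -> total=8
Click 2 (0,4) count=1: revealed 1 new [(0,4)] -> total=9
Click 3 (2,0) count=2: revealed 1 new [(2,0)] -> total=10

Answer: 10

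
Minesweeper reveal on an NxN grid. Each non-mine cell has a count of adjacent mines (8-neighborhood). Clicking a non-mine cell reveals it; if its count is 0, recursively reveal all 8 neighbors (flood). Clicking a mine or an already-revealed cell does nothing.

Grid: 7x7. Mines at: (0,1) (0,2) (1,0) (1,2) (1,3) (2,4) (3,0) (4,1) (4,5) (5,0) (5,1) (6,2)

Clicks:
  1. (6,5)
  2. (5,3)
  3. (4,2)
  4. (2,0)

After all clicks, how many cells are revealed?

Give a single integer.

Click 1 (6,5) count=0: revealed 8 new [(5,3) (5,4) (5,5) (5,6) (6,3) (6,4) (6,5) (6,6)] -> total=8
Click 2 (5,3) count=1: revealed 0 new [(none)] -> total=8
Click 3 (4,2) count=2: revealed 1 new [(4,2)] -> total=9
Click 4 (2,0) count=2: revealed 1 new [(2,0)] -> total=10

Answer: 10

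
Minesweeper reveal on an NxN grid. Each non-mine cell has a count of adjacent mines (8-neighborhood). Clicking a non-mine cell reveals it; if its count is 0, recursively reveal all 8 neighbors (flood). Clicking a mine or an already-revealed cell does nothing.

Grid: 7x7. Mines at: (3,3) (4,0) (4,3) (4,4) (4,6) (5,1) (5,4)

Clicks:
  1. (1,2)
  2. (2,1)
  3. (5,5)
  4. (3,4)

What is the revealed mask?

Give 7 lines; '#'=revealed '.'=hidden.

Click 1 (1,2) count=0: revealed 27 new [(0,0) (0,1) (0,2) (0,3) (0,4) (0,5) (0,6) (1,0) (1,1) (1,2) (1,3) (1,4) (1,5) (1,6) (2,0) (2,1) (2,2) (2,3) (2,4) (2,5) (2,6) (3,0) (3,1) (3,2) (3,4) (3,5) (3,6)] -> total=27
Click 2 (2,1) count=0: revealed 0 new [(none)] -> total=27
Click 3 (5,5) count=3: revealed 1 new [(5,5)] -> total=28
Click 4 (3,4) count=3: revealed 0 new [(none)] -> total=28

Answer: #######
#######
#######
###.###
.......
.....#.
.......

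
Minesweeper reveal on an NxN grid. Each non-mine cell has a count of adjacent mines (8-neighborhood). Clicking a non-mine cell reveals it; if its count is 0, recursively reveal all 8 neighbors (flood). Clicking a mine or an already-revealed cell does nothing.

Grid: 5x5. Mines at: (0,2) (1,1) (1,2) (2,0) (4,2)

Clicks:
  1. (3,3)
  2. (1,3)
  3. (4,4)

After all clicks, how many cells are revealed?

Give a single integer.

Click 1 (3,3) count=1: revealed 1 new [(3,3)] -> total=1
Click 2 (1,3) count=2: revealed 1 new [(1,3)] -> total=2
Click 3 (4,4) count=0: revealed 8 new [(0,3) (0,4) (1,4) (2,3) (2,4) (3,4) (4,3) (4,4)] -> total=10

Answer: 10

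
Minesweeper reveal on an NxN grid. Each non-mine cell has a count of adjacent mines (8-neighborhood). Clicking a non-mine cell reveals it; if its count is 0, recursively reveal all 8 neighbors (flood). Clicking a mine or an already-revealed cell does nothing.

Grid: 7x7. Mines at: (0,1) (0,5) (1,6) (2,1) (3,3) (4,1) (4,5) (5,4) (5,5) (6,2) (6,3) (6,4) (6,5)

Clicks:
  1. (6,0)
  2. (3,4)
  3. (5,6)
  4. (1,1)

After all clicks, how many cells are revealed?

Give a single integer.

Answer: 7

Derivation:
Click 1 (6,0) count=0: revealed 4 new [(5,0) (5,1) (6,0) (6,1)] -> total=4
Click 2 (3,4) count=2: revealed 1 new [(3,4)] -> total=5
Click 3 (5,6) count=3: revealed 1 new [(5,6)] -> total=6
Click 4 (1,1) count=2: revealed 1 new [(1,1)] -> total=7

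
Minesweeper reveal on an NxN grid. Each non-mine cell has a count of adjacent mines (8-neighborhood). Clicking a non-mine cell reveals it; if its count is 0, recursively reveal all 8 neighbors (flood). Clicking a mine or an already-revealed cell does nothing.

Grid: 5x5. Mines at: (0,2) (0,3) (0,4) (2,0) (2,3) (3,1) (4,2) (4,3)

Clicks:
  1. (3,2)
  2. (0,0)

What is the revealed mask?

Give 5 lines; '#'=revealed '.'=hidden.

Answer: ##...
##...
.....
..#..
.....

Derivation:
Click 1 (3,2) count=4: revealed 1 new [(3,2)] -> total=1
Click 2 (0,0) count=0: revealed 4 new [(0,0) (0,1) (1,0) (1,1)] -> total=5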